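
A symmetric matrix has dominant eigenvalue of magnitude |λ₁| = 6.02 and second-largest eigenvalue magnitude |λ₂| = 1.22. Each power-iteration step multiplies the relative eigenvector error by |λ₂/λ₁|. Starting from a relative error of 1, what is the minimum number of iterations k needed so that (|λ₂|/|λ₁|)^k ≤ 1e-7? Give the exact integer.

|λ₂/λ₁| = 1.22/6.02 = 0.20266
Need k ≥ ln(1e-7) / ln(0.20266) = -16.1181 / -1.5962 ≈ 10.098
Smallest integer k satisfying the bound: 11

11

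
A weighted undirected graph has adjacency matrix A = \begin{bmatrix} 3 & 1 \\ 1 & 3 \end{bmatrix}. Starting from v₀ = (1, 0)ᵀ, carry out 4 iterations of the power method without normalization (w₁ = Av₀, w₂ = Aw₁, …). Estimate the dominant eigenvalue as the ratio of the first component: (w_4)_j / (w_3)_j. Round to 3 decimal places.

w1 = Av₀ = (3·1 + 1·0; 1·1 + 3·0) = (3, 1)
w2 = Aw1 = (3·3 + 1·1; 1·3 + 3·1) = (10, 6)
w3 = Aw2 = (36, 28)
w4 = Aw3 = (136, 120)
Ratio at component: 136 / 36 = 3.778

3.778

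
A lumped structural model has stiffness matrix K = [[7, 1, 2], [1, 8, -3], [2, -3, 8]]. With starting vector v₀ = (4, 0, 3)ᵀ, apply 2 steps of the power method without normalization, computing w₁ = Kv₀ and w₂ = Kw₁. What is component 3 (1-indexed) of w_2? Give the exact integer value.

w1 = Kv₀ = (34, -5, 32)
w2 = Kw1 = (297, -102, 339)
The requested component of w2 is 339.

339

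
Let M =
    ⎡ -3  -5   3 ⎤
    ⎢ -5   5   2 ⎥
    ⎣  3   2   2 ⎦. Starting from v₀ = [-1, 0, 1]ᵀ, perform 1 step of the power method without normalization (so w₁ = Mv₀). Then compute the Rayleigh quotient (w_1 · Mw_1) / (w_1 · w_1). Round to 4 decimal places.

-4.0116

w1 = Mv₀ = (6, 7, -1)
Mw1 = (-56, 3, 30)
w1·Mw1 = 6·(-56) + 7·3 + (-1)·30 = -345; w1·w1 = 6·6 + 7·7 + (-1)·(-1) = 86
λ ≈ -345/86 = -4.0116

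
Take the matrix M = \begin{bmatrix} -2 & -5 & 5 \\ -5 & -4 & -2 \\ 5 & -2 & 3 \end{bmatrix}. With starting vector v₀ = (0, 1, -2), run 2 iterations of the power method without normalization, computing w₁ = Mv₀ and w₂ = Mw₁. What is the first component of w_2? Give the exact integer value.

-10

w1 = Mv₀ = (-15, 0, -8)
w2 = Mw1 = (-10, 91, -99)
The requested component of w2 is -10.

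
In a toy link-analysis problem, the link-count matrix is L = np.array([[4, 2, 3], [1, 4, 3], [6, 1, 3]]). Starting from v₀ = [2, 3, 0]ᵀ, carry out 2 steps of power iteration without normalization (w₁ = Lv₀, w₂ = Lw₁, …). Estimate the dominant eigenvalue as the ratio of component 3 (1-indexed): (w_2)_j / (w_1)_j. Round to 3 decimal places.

9.533

w1 = Lv₀ = (14, 14, 15)
w2 = Lw1 = (129, 115, 143)
Ratio at component: 143 / 15 = 9.533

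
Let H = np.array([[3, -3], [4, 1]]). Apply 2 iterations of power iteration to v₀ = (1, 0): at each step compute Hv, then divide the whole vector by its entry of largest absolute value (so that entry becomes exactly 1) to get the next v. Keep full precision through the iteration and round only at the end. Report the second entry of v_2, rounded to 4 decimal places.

1.0000

Hv0 = (3.00000, 4.00000); divide by 4.00000 → v1 = (0.75000, 1.00000)
Hv1 = (-0.75000, 4.00000); divide by 4.00000 → v2 = (-0.18750, 1.00000)
Requested entry of v2: 16/16 = 1.0000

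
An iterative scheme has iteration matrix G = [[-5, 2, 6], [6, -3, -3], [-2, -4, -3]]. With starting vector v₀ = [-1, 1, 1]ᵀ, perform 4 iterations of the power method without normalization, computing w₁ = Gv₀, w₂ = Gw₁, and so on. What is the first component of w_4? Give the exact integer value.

w1 = Gv₀ = ((-5)·(-1) + 2·1 + 6·1; 6·(-1) + (-3)·1 + (-3)·1; (-2)·(-1) + (-4)·1 + (-3)·1) = (13, -12, -5)
w2 = Gw1 = ((-5)·13 + 2·(-12) + 6·(-5); 6·13 + (-3)·(-12) + (-3)·(-5); (-2)·13 + (-4)·(-12) + (-3)·(-5)) = (-119, 129, 37)
w3 = Gw2 = (1075, -1212, -389)
w4 = Gw3 = (-10133, 11253, 3865)
The requested component of w4 is -10133.

-10133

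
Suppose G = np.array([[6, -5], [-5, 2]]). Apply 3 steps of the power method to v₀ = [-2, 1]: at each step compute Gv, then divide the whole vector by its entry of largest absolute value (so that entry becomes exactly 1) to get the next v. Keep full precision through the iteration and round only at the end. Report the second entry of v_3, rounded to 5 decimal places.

-0.67765

Gv0 = (-17.000000, 12.000000); divide by -17.000000 → v1 = (1.000000, -0.705882)
Gv1 = (9.529412, -6.411765); divide by 9.529412 → v2 = (1.000000, -0.672840)
Gv2 = (9.364198, -6.345679); divide by 9.364198 → v3 = (1.000000, -0.677653)
Requested entry of v3: 1028/-1517 = -0.67765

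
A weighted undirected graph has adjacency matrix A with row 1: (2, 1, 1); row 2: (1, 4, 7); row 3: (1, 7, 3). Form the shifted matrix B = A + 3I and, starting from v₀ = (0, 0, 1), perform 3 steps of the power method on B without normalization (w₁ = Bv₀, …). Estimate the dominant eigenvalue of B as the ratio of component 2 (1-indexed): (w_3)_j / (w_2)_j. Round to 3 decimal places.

μ ≈ 13.739

B = A + 3I has rows (5, 1, 1); (1, 7, 7); (1, 7, 6)
w1 = Bv₀ = (5·0 + 1·0 + 1·1; 1·0 + 7·0 + 7·1; 1·0 + 7·0 + 6·1) = (1, 7, 6)
w2 = Bw1 = (5·1 + 1·7 + 1·6; 1·1 + 7·7 + 7·6; 1·1 + 7·7 + 6·6) = (18, 92, 86)
w3 = Bw2 = (268, 1264, 1178)
Ratio: 1264/92 = 13.739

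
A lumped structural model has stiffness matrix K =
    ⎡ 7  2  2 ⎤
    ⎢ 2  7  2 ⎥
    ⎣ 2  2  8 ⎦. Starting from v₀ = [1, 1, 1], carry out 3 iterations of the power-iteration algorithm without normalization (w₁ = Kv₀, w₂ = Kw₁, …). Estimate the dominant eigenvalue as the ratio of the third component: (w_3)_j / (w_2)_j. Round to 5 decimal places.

w1 = Kv₀ = (11, 11, 12)
w2 = Kw1 = (123, 123, 140)
w3 = Kw2 = (1387, 1387, 1612)
Ratio at component: 1612 / 140 = 11.51429

11.51429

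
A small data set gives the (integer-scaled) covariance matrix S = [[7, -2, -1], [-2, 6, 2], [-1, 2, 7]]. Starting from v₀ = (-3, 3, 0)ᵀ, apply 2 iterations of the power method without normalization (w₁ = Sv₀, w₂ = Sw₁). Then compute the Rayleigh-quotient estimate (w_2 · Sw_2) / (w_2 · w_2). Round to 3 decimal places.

w1 = Sv₀ = (-27, 24, 9)
w2 = Sw1 = (-246, 216, 138)
Sw2 = (-2292, 2064, 1644)
w2·Sw2 = (-246)·(-2292) + 216·2064 + 138·1644 = 1236528; w2·w2 = (-246)·(-246) + 216·216 + 138·138 = 126216
λ ≈ 1236528/126216 = 9.797

9.797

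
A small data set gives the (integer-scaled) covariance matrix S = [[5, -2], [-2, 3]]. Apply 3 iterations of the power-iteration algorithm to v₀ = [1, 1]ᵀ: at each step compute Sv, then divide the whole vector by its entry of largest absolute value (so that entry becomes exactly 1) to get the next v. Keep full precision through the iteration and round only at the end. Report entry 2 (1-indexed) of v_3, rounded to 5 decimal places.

Sv0 = (3.000000, 1.000000); divide by 3.000000 → v1 = (1.000000, 0.333333)
Sv1 = (4.333333, -1.000000); divide by 4.333333 → v2 = (1.000000, -0.230769)
Sv2 = (5.461538, -2.692308); divide by 5.461538 → v3 = (1.000000, -0.492958)
Requested entry of v3: -35/71 = -0.49296

-0.49296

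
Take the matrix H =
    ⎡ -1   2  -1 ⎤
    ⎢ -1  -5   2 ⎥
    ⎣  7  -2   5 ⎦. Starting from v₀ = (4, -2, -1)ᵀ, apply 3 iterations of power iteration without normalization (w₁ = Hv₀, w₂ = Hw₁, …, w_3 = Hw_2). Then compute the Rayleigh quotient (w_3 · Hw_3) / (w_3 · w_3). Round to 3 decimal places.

λ ≈ 5.110

w1 = Hv₀ = (-7, 4, 27)
w2 = Hw1 = (-12, 41, 78)
w3 = Hw2 = (16, -37, 224)
Hw3 = (-314, 617, 1306)
w3·Hw3 = 16·(-314) + (-37)·617 + 224·1306 = 264691; w3·w3 = 16·16 + (-37)·(-37) + 224·224 = 51801
λ ≈ 264691/51801 = 5.110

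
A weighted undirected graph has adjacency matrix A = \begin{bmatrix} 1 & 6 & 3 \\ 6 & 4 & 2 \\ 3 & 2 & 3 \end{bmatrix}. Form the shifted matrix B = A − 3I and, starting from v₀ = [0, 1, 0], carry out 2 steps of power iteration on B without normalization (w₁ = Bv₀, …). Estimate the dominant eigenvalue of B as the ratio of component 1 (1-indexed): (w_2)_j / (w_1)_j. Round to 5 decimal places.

0.00000

B = A − 3I has rows (-2, 6, 3); (6, 1, 2); (3, 2, 0)
w1 = Bv₀ = (6, 1, 2)
w2 = Bw1 = (0, 41, 20)
Ratio: 0/6 = 0.00000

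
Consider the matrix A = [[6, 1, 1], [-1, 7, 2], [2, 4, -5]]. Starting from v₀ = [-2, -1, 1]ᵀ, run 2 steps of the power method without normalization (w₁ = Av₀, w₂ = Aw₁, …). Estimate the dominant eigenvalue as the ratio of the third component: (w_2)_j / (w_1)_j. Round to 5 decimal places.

w1 = Av₀ = (6·(-2) + 1·(-1) + 1·1; (-1)·(-2) + 7·(-1) + 2·1; 2·(-2) + 4·(-1) + (-5)·1) = (-12, -3, -13)
w2 = Aw1 = (6·(-12) + 1·(-3) + 1·(-13); (-1)·(-12) + 7·(-3) + 2·(-13); 2·(-12) + 4·(-3) + (-5)·(-13)) = (-88, -35, 29)
Ratio at component: 29 / -13 = -2.23077

-2.23077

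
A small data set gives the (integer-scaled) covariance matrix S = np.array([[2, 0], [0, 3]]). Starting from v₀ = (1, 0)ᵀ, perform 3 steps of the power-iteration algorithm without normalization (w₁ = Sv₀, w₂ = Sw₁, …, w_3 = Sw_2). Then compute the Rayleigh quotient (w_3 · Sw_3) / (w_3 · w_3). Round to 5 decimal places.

λ ≈ 2.00000

w1 = Sv₀ = (2, 0)
w2 = Sw1 = (4, 0)
w3 = Sw2 = (8, 0)
Sw3 = (16, 0)
w3·Sw3 = 8·16 + 0·0 = 128; w3·w3 = 8·8 + 0·0 = 64
λ ≈ 128/64 = 2.00000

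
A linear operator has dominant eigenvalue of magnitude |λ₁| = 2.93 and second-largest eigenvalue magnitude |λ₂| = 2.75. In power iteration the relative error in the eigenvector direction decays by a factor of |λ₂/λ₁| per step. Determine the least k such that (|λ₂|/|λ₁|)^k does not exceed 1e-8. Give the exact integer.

291

|λ₂/λ₁| = 2.75/2.93 = 0.93857
Need k ≥ ln(1e-8) / ln(0.93857) = -18.4207 / -0.0634 ≈ 290.540
Smallest integer k satisfying the bound: 291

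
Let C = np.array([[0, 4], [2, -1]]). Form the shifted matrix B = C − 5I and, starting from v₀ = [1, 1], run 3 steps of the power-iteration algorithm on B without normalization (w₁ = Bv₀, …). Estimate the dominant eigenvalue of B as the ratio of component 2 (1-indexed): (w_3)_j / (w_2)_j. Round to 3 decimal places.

-7.000

B = C − 5I has rows (-5, 4); (2, -6)
w1 = Bv₀ = (-1, -4)
w2 = Bw1 = (-11, 22)
w3 = Bw2 = (143, -154)
Ratio: -154/22 = -7.000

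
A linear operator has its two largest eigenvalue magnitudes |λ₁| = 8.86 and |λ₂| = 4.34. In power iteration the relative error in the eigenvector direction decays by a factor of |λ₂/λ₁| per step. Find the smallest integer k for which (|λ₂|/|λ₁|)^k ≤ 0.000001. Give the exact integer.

|λ₂/λ₁| = 4.34/8.86 = 0.48984
Need k ≥ ln(0.000001) / ln(0.48984) = -13.8155 / -0.7137 ≈ 19.358
Smallest integer k satisfying the bound: 20

20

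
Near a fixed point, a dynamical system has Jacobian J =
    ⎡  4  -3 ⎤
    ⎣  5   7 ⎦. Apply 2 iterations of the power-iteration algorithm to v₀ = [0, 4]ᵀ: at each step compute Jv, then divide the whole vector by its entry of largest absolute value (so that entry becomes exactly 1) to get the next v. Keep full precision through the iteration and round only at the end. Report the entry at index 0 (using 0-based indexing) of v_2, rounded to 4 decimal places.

Jv0 = (-12.00000, 28.00000); divide by 28.00000 → v1 = (-0.42857, 1.00000)
Jv1 = (-4.71429, 4.85714); divide by 4.85714 → v2 = (-0.97059, 1.00000)
Requested entry of v2: -132/136 = -0.9706

-0.9706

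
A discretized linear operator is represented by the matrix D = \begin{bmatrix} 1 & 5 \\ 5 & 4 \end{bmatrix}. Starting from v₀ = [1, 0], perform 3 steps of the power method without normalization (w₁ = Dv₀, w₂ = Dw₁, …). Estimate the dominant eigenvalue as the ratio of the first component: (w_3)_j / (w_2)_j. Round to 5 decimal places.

5.80769

w1 = Dv₀ = (1·1 + 5·0; 5·1 + 4·0) = (1, 5)
w2 = Dw1 = (1·1 + 5·5; 5·1 + 4·5) = (26, 25)
w3 = Dw2 = (151, 230)
Ratio at component: 151 / 26 = 5.80769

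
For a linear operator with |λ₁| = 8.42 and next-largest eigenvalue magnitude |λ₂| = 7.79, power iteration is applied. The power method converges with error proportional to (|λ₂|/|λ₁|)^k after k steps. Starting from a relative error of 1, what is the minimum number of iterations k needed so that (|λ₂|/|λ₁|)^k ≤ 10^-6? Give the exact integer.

|λ₂/λ₁| = 7.79/8.42 = 0.92518
Need k ≥ ln(10^-6) / ln(0.92518) = -13.8155 / -0.0778 ≈ 177.648
Smallest integer k satisfying the bound: 178

178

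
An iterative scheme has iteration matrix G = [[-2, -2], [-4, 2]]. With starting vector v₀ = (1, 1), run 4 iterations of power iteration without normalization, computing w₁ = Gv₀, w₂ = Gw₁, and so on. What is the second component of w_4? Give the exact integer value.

w1 = Gv₀ = ((-2)·1 + (-2)·1; (-4)·1 + 2·1) = (-4, -2)
w2 = Gw1 = ((-2)·(-4) + (-2)·(-2); (-4)·(-4) + 2·(-2)) = (12, 12)
w3 = Gw2 = (-48, -24)
w4 = Gw3 = (144, 144)
The requested component of w4 is 144.

144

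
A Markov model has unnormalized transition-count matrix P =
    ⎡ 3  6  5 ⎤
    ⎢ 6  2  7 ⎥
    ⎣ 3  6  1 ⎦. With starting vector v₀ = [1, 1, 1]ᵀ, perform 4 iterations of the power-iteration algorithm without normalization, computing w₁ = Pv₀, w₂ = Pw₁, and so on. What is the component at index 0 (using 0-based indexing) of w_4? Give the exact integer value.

w1 = Pv₀ = (3·1 + 6·1 + 5·1; 6·1 + 2·1 + 7·1; 3·1 + 6·1 + 1·1) = (14, 15, 10)
w2 = Pw1 = (3·14 + 6·15 + 5·10; 6·14 + 2·15 + 7·10; 3·14 + 6·15 + 1·10) = (182, 184, 142)
w3 = Pw2 = (2360, 2454, 1792)
w4 = Pw3 = (30764, 31612, 23596)
The requested component of w4 is 30764.

30764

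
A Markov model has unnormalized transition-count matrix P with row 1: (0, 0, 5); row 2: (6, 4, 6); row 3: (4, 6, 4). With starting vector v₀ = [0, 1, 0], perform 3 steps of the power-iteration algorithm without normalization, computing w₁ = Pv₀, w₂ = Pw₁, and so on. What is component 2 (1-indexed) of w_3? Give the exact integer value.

w1 = Pv₀ = (0, 4, 6)
w2 = Pw1 = (30, 52, 48)
w3 = Pw2 = (240, 676, 624)
The requested component of w3 is 676.

676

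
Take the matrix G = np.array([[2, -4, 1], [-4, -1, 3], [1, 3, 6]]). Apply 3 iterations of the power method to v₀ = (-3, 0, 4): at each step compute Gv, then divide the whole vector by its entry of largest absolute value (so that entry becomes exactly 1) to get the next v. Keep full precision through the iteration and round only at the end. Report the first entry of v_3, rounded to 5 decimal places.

-0.12116

Gv0 = (-2.000000, 24.000000, 21.000000); divide by 24.000000 → v1 = (-0.083333, 1.000000, 0.875000)
Gv1 = (-3.291667, 1.958333, 8.166667); divide by 8.166667 → v2 = (-0.403061, 0.239796, 1.000000)
Gv2 = (-0.765306, 4.372449, 6.316327); divide by 6.316327 → v3 = (-0.121163, 0.692246, 1.000000)
Requested entry of v3: -150/1238 = -0.12116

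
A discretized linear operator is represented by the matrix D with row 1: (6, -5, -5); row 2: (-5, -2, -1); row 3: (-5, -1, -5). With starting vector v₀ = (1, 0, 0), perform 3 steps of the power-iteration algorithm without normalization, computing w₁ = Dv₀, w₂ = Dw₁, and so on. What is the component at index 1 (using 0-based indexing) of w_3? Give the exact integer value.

w1 = Dv₀ = (6·1 + (-5)·0 + (-5)·0; (-5)·1 + (-2)·0 + (-1)·0; (-5)·1 + (-1)·0 + (-5)·0) = (6, -5, -5)
w2 = Dw1 = (6·6 + (-5)·(-5) + (-5)·(-5); (-5)·6 + (-2)·(-5) + (-1)·(-5); (-5)·6 + (-1)·(-5) + (-5)·(-5)) = (86, -15, 0)
w3 = Dw2 = (591, -400, -415)
The requested component of w3 is -400.

-400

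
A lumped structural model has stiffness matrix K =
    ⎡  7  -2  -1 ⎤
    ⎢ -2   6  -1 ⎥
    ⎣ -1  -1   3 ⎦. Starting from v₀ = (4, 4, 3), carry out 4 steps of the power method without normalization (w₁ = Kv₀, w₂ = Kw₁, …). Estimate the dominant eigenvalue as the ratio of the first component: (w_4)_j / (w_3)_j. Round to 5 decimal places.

7.02393

w1 = Kv₀ = (7·4 + (-2)·4 + (-1)·3; (-2)·4 + 6·4 + (-1)·3; (-1)·4 + (-1)·4 + 3·3) = (17, 13, 1)
w2 = Kw1 = (7·17 + (-2)·13 + (-1)·1; (-2)·17 + 6·13 + (-1)·1; (-1)·17 + (-1)·13 + 3·1) = (92, 43, -27)
w3 = Kw2 = (585, 101, -216)
w4 = Kw3 = (4109, -348, -1334)
Ratio at component: 4109 / 585 = 7.02393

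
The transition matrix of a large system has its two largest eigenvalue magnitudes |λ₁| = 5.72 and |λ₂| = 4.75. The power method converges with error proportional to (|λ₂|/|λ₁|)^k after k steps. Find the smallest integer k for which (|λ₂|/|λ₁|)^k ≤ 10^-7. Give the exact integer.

|λ₂/λ₁| = 4.75/5.72 = 0.83042
Need k ≥ ln(10^-7) / ln(0.83042) = -16.1181 / -0.1858 ≈ 86.738
Smallest integer k satisfying the bound: 87

87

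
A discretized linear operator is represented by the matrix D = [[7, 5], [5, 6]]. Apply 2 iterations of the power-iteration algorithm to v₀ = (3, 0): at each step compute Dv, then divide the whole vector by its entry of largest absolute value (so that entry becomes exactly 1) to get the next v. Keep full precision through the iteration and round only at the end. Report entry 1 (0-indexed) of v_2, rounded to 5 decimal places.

0.87838

Dv0 = (21.000000, 15.000000); divide by 21.000000 → v1 = (1.000000, 0.714286)
Dv1 = (10.571429, 9.285714); divide by 10.571429 → v2 = (1.000000, 0.878378)
Requested entry of v2: 195/222 = 0.87838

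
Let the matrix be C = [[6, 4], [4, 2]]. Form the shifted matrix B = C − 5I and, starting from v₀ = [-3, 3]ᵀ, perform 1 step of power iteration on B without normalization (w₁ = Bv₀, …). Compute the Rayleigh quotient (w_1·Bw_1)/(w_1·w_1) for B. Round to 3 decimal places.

B = C − 5I has rows (1, 4); (4, -3)
w1 = Bv₀ = (9, -21)
Bw1 = (-75, 99)
w1·Bw1 = -2754; w1·w1 = 522; μ ≈ -2754/522 = -5.276

μ ≈ -5.276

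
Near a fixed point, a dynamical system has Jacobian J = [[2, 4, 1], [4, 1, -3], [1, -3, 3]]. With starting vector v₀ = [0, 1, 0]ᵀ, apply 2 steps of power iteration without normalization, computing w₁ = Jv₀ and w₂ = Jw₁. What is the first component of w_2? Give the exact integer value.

9

w1 = Jv₀ = (2·0 + 4·1 + 1·0; 4·0 + 1·1 + (-3)·0; 1·0 + (-3)·1 + 3·0) = (4, 1, -3)
w2 = Jw1 = (2·4 + 4·1 + 1·(-3); 4·4 + 1·1 + (-3)·(-3); 1·4 + (-3)·1 + 3·(-3)) = (9, 26, -8)
The requested component of w2 is 9.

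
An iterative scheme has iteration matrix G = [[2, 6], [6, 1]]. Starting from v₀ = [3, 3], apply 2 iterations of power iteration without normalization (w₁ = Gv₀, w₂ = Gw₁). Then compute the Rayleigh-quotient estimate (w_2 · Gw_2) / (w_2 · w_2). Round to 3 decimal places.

w1 = Gv₀ = (2·3 + 6·3; 6·3 + 1·3) = (24, 21)
w2 = Gw1 = (2·24 + 6·21; 6·24 + 1·21) = (174, 165)
Gw2 = (1338, 1209)
w2·Gw2 = 174·1338 + 165·1209 = 432297; w2·w2 = 174·174 + 165·165 = 57501
λ ≈ 432297/57501 = 7.518

λ ≈ 7.518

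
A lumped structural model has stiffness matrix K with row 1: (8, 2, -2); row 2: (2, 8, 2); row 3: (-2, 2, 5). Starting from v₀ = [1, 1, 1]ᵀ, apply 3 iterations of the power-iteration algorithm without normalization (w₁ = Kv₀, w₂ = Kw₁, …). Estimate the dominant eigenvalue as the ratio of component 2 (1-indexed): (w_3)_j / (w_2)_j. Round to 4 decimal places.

w1 = Kv₀ = (8, 12, 5)
w2 = Kw1 = (78, 122, 33)
w3 = Kw2 = (802, 1198, 253)
Ratio at component: 1198 / 122 = 9.8197

9.8197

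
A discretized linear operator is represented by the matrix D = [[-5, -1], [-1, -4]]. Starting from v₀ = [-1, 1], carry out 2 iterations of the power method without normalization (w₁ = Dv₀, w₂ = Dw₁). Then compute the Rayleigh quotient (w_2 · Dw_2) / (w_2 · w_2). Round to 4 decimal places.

-4.0482

w1 = Dv₀ = ((-5)·(-1) + (-1)·1; (-1)·(-1) + (-4)·1) = (4, -3)
w2 = Dw1 = ((-5)·4 + (-1)·(-3); (-1)·4 + (-4)·(-3)) = (-17, 8)
Dw2 = (77, -15)
w2·Dw2 = (-17)·77 + 8·(-15) = -1429; w2·w2 = (-17)·(-17) + 8·8 = 353
λ ≈ -1429/353 = -4.0482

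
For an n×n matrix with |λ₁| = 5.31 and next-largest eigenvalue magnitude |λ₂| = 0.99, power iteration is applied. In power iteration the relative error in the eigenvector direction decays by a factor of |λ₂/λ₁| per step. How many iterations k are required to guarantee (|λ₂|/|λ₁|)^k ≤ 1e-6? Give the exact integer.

|λ₂/λ₁| = 0.99/5.31 = 0.18644
Need k ≥ ln(1e-6) / ln(0.18644) = -13.8155 / -1.6796 ≈ 8.225
Smallest integer k satisfying the bound: 9

9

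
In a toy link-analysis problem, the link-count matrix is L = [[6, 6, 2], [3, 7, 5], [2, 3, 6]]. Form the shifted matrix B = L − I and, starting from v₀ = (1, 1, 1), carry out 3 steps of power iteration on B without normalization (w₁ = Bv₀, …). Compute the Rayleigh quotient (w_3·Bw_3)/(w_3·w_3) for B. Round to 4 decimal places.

B = L − I has rows (5, 6, 2); (3, 6, 5); (2, 3, 5)
w1 = Bv₀ = (13, 14, 10)
w2 = Bw1 = (169, 173, 118)
w3 = Bw2 = (2119, 2135, 1447)
Bw3 = (26299, 26402, 17878)
w3·Bw3 = 137965317; w3·w3 = 11142195; μ ≈ 137965317/11142195 = 12.3822

12.3822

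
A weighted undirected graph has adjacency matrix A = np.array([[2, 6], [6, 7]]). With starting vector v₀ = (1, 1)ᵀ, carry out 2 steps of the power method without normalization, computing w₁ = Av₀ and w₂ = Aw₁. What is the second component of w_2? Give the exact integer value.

139

w1 = Av₀ = (8, 13)
w2 = Aw1 = (94, 139)
The requested component of w2 is 139.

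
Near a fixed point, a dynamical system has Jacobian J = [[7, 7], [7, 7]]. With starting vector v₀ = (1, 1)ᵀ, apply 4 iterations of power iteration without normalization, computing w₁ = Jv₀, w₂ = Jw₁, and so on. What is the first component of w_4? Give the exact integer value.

w1 = Jv₀ = (7·1 + 7·1; 7·1 + 7·1) = (14, 14)
w2 = Jw1 = (7·14 + 7·14; 7·14 + 7·14) = (196, 196)
w3 = Jw2 = (2744, 2744)
w4 = Jw3 = (38416, 38416)
The requested component of w4 is 38416.

38416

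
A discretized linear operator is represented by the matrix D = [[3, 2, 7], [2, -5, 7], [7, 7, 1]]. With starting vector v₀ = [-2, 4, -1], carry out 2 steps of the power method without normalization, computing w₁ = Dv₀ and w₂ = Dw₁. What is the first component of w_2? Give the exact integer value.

14

w1 = Dv₀ = (3·(-2) + 2·4 + 7·(-1); 2·(-2) + (-5)·4 + 7·(-1); 7·(-2) + 7·4 + 1·(-1)) = (-5, -31, 13)
w2 = Dw1 = (3·(-5) + 2·(-31) + 7·13; 2·(-5) + (-5)·(-31) + 7·13; 7·(-5) + 7·(-31) + 1·13) = (14, 236, -239)
The requested component of w2 is 14.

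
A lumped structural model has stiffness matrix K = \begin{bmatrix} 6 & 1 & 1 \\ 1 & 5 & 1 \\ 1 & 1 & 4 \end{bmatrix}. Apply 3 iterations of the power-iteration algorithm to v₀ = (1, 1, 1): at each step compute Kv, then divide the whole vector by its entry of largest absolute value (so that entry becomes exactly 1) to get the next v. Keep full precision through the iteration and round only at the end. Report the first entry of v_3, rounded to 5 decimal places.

1.00000

Kv0 = (8.000000, 7.000000, 6.000000); divide by 8.000000 → v1 = (1.000000, 0.875000, 0.750000)
Kv1 = (7.625000, 6.125000, 4.875000); divide by 7.625000 → v2 = (1.000000, 0.803279, 0.639344)
Kv2 = (7.442623, 5.655738, 4.360656); divide by 7.442623 → v3 = (1.000000, 0.759912, 0.585903)
Requested entry of v3: 454/454 = 1.00000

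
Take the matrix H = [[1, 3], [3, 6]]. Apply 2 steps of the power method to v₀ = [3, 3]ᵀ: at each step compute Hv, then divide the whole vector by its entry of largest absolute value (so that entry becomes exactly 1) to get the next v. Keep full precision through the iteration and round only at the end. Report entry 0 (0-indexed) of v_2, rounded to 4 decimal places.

Hv0 = (12.00000, 27.00000); divide by 27.00000 → v1 = (0.44444, 1.00000)
Hv1 = (3.44444, 7.33333); divide by 7.33333 → v2 = (0.46970, 1.00000)
Requested entry of v2: 93/198 = 0.4697

0.4697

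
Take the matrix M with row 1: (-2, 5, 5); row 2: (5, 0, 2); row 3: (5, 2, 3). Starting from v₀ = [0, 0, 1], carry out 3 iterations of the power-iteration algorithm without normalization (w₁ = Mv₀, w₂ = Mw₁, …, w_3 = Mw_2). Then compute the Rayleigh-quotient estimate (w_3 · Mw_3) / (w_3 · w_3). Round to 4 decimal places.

w1 = Mv₀ = (5, 2, 3)
w2 = Mw1 = (15, 31, 38)
w3 = Mw2 = (315, 151, 251)
Mw3 = (1380, 2077, 2630)
w3·Mw3 = 315·1380 + 151·2077 + 251·2630 = 1408457; w3·w3 = 315·315 + 151·151 + 251·251 = 185027
λ ≈ 1408457/185027 = 7.6122

λ ≈ 7.6122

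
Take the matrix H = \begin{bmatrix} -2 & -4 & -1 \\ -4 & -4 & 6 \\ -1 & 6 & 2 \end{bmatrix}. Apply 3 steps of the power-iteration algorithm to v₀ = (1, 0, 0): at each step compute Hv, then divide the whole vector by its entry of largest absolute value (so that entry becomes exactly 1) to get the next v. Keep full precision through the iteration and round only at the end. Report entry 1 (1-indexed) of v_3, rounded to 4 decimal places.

0.3000

Hv0 = (-2.00000, -4.00000, -1.00000); divide by -4.00000 → v1 = (0.50000, 1.00000, 0.25000)
Hv1 = (-5.25000, -4.50000, 6.00000); divide by 6.00000 → v2 = (-0.87500, -0.75000, 1.00000)
Hv2 = (3.75000, 12.50000, -1.62500); divide by 12.50000 → v3 = (0.30000, 1.00000, -0.13000)
Requested entry of v3: -90/-300 = 0.3000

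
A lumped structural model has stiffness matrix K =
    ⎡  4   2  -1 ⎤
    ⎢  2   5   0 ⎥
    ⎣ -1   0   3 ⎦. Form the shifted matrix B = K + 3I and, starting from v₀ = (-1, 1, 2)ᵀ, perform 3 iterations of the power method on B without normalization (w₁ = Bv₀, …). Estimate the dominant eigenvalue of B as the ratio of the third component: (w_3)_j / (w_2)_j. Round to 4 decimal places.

B = K + 3I has rows (7, 2, -1); (2, 8, 0); (-1, 0, 6)
w1 = Bv₀ = (7·(-1) + 2·1 + (-1)·2; 2·(-1) + 8·1 + 0·2; (-1)·(-1) + 0·1 + 6·2) = (-7, 6, 13)
w2 = Bw1 = (7·(-7) + 2·6 + (-1)·13; 2·(-7) + 8·6 + 0·13; (-1)·(-7) + 0·6 + 6·13) = (-50, 34, 85)
w3 = Bw2 = (-367, 172, 560)
Ratio: 560/85 = 6.5882

6.5882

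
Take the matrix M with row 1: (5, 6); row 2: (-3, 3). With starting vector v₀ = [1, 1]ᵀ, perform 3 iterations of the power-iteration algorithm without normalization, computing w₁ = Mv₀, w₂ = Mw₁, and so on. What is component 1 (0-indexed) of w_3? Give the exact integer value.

w1 = Mv₀ = (5·1 + 6·1; (-3)·1 + 3·1) = (11, 0)
w2 = Mw1 = (5·11 + 6·0; (-3)·11 + 3·0) = (55, -33)
w3 = Mw2 = (77, -264)
The requested component of w3 is -264.

-264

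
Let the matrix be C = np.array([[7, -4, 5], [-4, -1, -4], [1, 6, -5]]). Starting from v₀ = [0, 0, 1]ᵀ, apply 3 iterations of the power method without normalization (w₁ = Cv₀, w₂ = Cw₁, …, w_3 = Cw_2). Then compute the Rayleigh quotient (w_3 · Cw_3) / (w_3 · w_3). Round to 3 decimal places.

w1 = Cv₀ = (5, -4, -5)
w2 = Cw1 = (26, 4, 6)
w3 = Cw2 = (196, -132, 20)
Cw3 = (2000, -732, -696)
w3·Cw3 = 196·2000 + (-132)·(-732) + 20·(-696) = 474704; w3·w3 = 196·196 + (-132)·(-132) + 20·20 = 56240
λ ≈ 474704/56240 = 8.441

8.441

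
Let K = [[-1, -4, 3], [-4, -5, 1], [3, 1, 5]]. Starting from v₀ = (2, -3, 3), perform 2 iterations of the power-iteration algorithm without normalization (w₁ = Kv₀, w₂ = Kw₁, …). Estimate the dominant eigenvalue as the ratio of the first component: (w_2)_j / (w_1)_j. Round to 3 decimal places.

w1 = Kv₀ = (19, 10, 18)
w2 = Kw1 = (-5, -108, 157)
Ratio at component: -5 / 19 = -0.263

λ ≈ -0.263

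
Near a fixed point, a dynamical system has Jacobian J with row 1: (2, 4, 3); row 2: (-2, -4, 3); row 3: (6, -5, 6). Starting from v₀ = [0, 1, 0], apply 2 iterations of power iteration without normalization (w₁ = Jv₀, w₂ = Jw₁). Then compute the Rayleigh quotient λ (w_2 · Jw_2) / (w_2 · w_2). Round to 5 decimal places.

w1 = Jv₀ = (2·0 + 4·1 + 3·0; (-2)·0 + (-4)·1 + 3·0; 6·0 + (-5)·1 + 6·0) = (4, -4, -5)
w2 = Jw1 = (2·4 + 4·(-4) + 3·(-5); (-2)·4 + (-4)·(-4) + 3·(-5); 6·4 + (-5)·(-4) + 6·(-5)) = (-23, -7, 14)
Jw2 = (-32, 116, -19)
w2·Jw2 = (-23)·(-32) + (-7)·116 + 14·(-19) = -342; w2·w2 = (-23)·(-23) + (-7)·(-7) + 14·14 = 774
λ ≈ -342/774 = -0.44186

-0.44186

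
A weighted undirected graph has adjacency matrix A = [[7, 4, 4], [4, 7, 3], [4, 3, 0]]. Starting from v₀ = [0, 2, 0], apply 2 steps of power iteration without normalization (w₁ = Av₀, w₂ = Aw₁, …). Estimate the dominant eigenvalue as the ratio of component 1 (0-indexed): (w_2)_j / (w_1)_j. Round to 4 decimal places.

w1 = Av₀ = (7·0 + 4·2 + 4·0; 4·0 + 7·2 + 3·0; 4·0 + 3·2 + 0·0) = (8, 14, 6)
w2 = Aw1 = (7·8 + 4·14 + 4·6; 4·8 + 7·14 + 3·6; 4·8 + 3·14 + 0·6) = (136, 148, 74)
Ratio at component: 148 / 14 = 10.5714

10.5714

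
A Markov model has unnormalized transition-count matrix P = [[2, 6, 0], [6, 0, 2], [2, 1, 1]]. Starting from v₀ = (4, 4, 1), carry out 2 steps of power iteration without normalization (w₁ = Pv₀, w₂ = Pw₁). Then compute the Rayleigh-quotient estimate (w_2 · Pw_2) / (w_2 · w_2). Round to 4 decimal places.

w1 = Pv₀ = (2·4 + 6·4 + 0·1; 6·4 + 0·4 + 2·1; 2·4 + 1·4 + 1·1) = (32, 26, 13)
w2 = Pw1 = (2·32 + 6·26 + 0·13; 6·32 + 0·26 + 2·13; 2·32 + 1·26 + 1·13) = (220, 218, 103)
Pw2 = (1748, 1526, 761)
w2·Pw2 = 220·1748 + 218·1526 + 103·761 = 795611; w2·w2 = 220·220 + 218·218 + 103·103 = 106533
λ ≈ 795611/106533 = 7.4682

λ ≈ 7.4682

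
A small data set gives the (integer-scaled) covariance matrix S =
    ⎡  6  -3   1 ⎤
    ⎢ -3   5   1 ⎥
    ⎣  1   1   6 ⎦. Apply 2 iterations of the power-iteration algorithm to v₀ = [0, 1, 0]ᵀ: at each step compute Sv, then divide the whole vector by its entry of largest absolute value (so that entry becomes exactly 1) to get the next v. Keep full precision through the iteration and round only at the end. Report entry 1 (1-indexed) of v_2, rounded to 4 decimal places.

-0.9143

Sv0 = (-3.00000, 5.00000, 1.00000); divide by 5.00000 → v1 = (-0.60000, 1.00000, 0.20000)
Sv1 = (-6.40000, 7.00000, 1.60000); divide by 7.00000 → v2 = (-0.91429, 1.00000, 0.22857)
Requested entry of v2: -32/35 = -0.9143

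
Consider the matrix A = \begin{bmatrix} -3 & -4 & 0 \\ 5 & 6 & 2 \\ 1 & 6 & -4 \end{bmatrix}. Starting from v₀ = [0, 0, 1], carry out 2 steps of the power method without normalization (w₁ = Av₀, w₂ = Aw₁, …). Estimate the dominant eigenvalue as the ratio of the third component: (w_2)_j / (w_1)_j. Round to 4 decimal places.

λ ≈ -7.0000

w1 = Av₀ = ((-3)·0 + (-4)·0 + 0·1; 5·0 + 6·0 + 2·1; 1·0 + 6·0 + (-4)·1) = (0, 2, -4)
w2 = Aw1 = ((-3)·0 + (-4)·2 + 0·(-4); 5·0 + 6·2 + 2·(-4); 1·0 + 6·2 + (-4)·(-4)) = (-8, 4, 28)
Ratio at component: 28 / -4 = -7.0000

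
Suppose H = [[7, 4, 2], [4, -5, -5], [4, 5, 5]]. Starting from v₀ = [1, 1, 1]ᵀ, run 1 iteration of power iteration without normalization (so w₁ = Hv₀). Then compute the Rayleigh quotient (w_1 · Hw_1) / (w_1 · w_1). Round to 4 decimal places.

w1 = Hv₀ = (7·1 + 4·1 + 2·1; 4·1 + (-5)·1 + (-5)·1; 4·1 + 5·1 + 5·1) = (13, -6, 14)
Hw1 = (95, 12, 92)
w1·Hw1 = 13·95 + (-6)·12 + 14·92 = 2451; w1·w1 = 13·13 + (-6)·(-6) + 14·14 = 401
λ ≈ 2451/401 = 6.1122

λ ≈ 6.1122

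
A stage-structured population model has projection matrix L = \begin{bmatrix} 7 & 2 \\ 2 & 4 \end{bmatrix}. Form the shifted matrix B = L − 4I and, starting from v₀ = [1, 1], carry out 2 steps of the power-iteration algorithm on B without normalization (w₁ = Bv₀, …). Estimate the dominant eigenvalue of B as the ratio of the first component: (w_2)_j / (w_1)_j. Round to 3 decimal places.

μ ≈ 3.800

B = L − 4I has rows (3, 2); (2, 0)
w1 = Bv₀ = (5, 2)
w2 = Bw1 = (19, 10)
Ratio: 19/5 = 3.800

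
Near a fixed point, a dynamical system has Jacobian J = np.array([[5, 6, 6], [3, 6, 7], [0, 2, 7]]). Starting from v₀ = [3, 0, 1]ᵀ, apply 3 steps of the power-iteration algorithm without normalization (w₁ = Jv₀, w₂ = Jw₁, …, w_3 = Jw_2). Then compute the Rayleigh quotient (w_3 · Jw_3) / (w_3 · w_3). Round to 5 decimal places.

w1 = Jv₀ = (21, 16, 7)
w2 = Jw1 = (243, 208, 81)
w3 = Jw2 = (2949, 2544, 983)
Jw3 = (35907, 30992, 11969)
w3·Jw3 = 2949·35907 + 2544·30992 + 983·11969 = 196498918; w3·w3 = 2949·2949 + 2544·2544 + 983·983 = 16134826
λ ≈ 196498918/16134826 = 12.17856

12.17856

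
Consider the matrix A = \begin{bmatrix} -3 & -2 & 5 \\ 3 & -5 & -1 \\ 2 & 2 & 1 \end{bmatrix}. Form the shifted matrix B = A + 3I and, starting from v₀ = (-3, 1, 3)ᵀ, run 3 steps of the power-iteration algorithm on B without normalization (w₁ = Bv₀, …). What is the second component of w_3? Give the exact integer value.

B = A + 3I has rows (0, -2, 5); (3, -2, -1); (2, 2, 4)
w1 = Bv₀ = (13, -14, 8)
w2 = Bw1 = (68, 59, 30)
w3 = Bw2 = (32, 56, 374)
Requested component of w3: 56

56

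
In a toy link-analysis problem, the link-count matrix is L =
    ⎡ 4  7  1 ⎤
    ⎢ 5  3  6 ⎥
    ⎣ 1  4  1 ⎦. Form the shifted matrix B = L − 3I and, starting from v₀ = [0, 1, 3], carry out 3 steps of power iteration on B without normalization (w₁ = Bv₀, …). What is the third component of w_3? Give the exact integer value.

114

B = L − 3I has rows (1, 7, 1); (5, 0, 6); (1, 4, -2)
w1 = Bv₀ = (1·0 + 7·1 + 1·3; 5·0 + 0·1 + 6·3; 1·0 + 4·1 + (-2)·3) = (10, 18, -2)
w2 = Bw1 = (1·10 + 7·18 + 1·(-2); 5·10 + 0·18 + 6·(-2); 1·10 + 4·18 + (-2)·(-2)) = (134, 38, 86)
w3 = Bw2 = (486, 1186, 114)
Requested component of w3: 114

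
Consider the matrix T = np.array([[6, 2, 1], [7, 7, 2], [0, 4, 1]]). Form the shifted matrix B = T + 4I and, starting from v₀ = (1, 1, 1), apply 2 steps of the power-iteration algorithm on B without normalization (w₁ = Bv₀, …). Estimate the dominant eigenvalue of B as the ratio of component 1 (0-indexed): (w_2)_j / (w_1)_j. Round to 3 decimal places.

B = T + 4I has rows (10, 2, 1); (7, 11, 2); (0, 4, 5)
w1 = Bv₀ = (10·1 + 2·1 + 1·1; 7·1 + 11·1 + 2·1; 0·1 + 4·1 + 5·1) = (13, 20, 9)
w2 = Bw1 = (10·13 + 2·20 + 1·9; 7·13 + 11·20 + 2·9; 0·13 + 4·20 + 5·9) = (179, 329, 125)
Ratio: 329/20 = 16.450

μ ≈ 16.450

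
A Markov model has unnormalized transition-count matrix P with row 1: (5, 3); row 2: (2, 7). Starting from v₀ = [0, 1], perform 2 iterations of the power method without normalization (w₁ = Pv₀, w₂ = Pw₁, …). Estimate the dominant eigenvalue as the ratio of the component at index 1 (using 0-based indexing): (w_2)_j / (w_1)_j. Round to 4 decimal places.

w1 = Pv₀ = (5·0 + 3·1; 2·0 + 7·1) = (3, 7)
w2 = Pw1 = (5·3 + 3·7; 2·3 + 7·7) = (36, 55)
Ratio at component: 55 / 7 = 7.8571

λ ≈ 7.8571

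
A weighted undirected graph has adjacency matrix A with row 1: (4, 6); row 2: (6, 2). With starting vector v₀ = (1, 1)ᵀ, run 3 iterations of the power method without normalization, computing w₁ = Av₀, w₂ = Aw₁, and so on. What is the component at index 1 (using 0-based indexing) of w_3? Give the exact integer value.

680

w1 = Av₀ = (4·1 + 6·1; 6·1 + 2·1) = (10, 8)
w2 = Aw1 = (4·10 + 6·8; 6·10 + 2·8) = (88, 76)
w3 = Aw2 = (808, 680)
The requested component of w3 is 680.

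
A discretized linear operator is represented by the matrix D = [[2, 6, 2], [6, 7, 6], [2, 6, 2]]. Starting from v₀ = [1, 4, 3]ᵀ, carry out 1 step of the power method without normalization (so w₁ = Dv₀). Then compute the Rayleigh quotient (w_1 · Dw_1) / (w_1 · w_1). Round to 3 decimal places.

λ ≈ 14.111

w1 = Dv₀ = (32, 52, 32)
Dw1 = (440, 748, 440)
w1·Dw1 = 32·440 + 52·748 + 32·440 = 67056; w1·w1 = 32·32 + 52·52 + 32·32 = 4752
λ ≈ 67056/4752 = 14.111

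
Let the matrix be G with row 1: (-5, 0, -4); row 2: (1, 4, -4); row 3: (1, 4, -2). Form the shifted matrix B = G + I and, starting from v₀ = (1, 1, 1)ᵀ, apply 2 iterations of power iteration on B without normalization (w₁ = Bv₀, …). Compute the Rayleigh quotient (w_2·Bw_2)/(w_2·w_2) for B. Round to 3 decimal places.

B = G + I has rows (-4, 0, -4); (1, 5, -4); (1, 4, -1)
w1 = Bv₀ = (-8, 2, 4)
w2 = Bw1 = (16, -14, -4)
Bw2 = (-48, -38, -36)
w2·Bw2 = -92; w2·w2 = 468; μ ≈ -92/468 = -0.197

μ ≈ -0.197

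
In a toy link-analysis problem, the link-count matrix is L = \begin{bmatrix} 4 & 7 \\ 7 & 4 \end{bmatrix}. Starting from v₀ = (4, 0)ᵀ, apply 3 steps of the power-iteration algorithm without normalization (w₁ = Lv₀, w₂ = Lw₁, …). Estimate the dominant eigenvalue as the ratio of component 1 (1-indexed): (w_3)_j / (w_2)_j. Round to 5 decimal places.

λ ≈ 10.03077

w1 = Lv₀ = (4·4 + 7·0; 7·4 + 4·0) = (16, 28)
w2 = Lw1 = (4·16 + 7·28; 7·16 + 4·28) = (260, 224)
w3 = Lw2 = (2608, 2716)
Ratio at component: 2608 / 260 = 10.03077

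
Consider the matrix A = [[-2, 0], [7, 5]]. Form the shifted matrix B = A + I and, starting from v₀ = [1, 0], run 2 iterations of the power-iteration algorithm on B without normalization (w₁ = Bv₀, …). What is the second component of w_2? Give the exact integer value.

35

B = A + I has rows (-1, 0); (7, 6)
w1 = Bv₀ = ((-1)·1 + 0·0; 7·1 + 6·0) = (-1, 7)
w2 = Bw1 = ((-1)·(-1) + 0·7; 7·(-1) + 6·7) = (1, 35)
Requested component of w2: 35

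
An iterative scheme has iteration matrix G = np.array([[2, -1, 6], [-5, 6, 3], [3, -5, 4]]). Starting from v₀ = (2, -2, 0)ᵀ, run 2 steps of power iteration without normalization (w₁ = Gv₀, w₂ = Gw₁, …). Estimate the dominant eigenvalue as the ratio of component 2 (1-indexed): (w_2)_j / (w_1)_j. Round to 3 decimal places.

w1 = Gv₀ = (2·2 + (-1)·(-2) + 6·0; (-5)·2 + 6·(-2) + 3·0; 3·2 + (-5)·(-2) + 4·0) = (6, -22, 16)
w2 = Gw1 = (2·6 + (-1)·(-22) + 6·16; (-5)·6 + 6·(-22) + 3·16; 3·6 + (-5)·(-22) + 4·16) = (130, -114, 192)
Ratio at component: -114 / -22 = 5.182

λ ≈ 5.182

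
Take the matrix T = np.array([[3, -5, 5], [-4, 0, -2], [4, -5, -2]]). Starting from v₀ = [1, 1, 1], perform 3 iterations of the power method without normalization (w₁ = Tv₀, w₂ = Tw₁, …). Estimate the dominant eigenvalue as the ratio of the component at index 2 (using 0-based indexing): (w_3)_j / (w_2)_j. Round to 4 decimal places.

λ ≈ 0.6250

w1 = Tv₀ = (3·1 + (-5)·1 + 5·1; (-4)·1 + 0·1 + (-2)·1; 4·1 + (-5)·1 + (-2)·1) = (3, -6, -3)
w2 = Tw1 = (3·3 + (-5)·(-6) + 5·(-3); (-4)·3 + 0·(-6) + (-2)·(-3); 4·3 + (-5)·(-6) + (-2)·(-3)) = (24, -6, 48)
w3 = Tw2 = (342, -192, 30)
Ratio at component: 30 / 48 = 0.6250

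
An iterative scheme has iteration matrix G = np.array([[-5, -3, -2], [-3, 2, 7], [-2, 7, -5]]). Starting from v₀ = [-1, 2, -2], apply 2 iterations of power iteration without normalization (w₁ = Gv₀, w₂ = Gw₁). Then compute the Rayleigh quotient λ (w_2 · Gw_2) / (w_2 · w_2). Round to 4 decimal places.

-8.6513

w1 = Gv₀ = ((-5)·(-1) + (-3)·2 + (-2)·(-2); (-3)·(-1) + 2·2 + 7·(-2); (-2)·(-1) + 7·2 + (-5)·(-2)) = (3, -7, 26)
w2 = Gw1 = ((-5)·3 + (-3)·(-7) + (-2)·26; (-3)·3 + 2·(-7) + 7·26; (-2)·3 + 7·(-7) + (-5)·26) = (-46, 159, -185)
Gw2 = (123, -839, 2130)
w2·Gw2 = (-46)·123 + 159·(-839) + (-185)·2130 = -533109; w2·w2 = (-46)·(-46) + 159·159 + (-185)·(-185) = 61622
λ ≈ -533109/61622 = -8.6513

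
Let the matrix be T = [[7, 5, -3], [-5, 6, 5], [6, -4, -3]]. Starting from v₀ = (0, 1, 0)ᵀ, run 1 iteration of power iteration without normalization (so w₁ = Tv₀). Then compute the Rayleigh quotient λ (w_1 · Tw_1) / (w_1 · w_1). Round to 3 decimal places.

w1 = Tv₀ = (5, 6, -4)
Tw1 = (77, -9, 18)
w1·Tw1 = 5·77 + 6·(-9) + (-4)·18 = 259; w1·w1 = 5·5 + 6·6 + (-4)·(-4) = 77
λ ≈ 259/77 = 3.364

3.364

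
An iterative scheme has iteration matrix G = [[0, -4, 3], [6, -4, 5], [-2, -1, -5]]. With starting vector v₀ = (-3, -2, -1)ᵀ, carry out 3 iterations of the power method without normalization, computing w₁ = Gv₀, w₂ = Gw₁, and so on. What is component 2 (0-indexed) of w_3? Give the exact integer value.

-53

w1 = Gv₀ = (5, -15, 13)
w2 = Gw1 = (99, 155, -60)
w3 = Gw2 = (-800, -326, -53)
The requested component of w3 is -53.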